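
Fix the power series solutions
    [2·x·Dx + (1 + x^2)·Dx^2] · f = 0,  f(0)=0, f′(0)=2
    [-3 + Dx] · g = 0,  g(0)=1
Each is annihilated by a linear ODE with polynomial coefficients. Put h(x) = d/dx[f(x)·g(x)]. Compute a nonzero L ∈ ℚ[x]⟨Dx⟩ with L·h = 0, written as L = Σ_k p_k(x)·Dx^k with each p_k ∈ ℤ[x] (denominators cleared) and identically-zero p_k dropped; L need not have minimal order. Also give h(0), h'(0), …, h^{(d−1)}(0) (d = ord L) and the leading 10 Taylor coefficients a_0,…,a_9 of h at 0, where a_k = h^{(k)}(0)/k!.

L = (21 - 36·x + 72·x^2 - 36·x^3 + 27·x^4) + (-16 + 18·x - 42·x^2 + 18·x^3 - 18·x^4)·Dx + (3 - 2·x + 6·x^2 - 2·x^3 + 3·x^4)·Dx^2  (order 2).
h: a_k = 2, 12, 25, 28, 83/4, 27/2, 361/40, 129/35, -1271/2240, 341/3360, …
ICs: h(0) = 2, h′(0) = 12.

f: a_k = 0, 2, 0, -2/3, 0, 2/5, 0, -2/7, 0, 2/9, …
g: a_k = 1, 3, 9/2, 9/2, 27/8, 81/40, 81/80, 243/560, 729/4480, 243/4480, …
Product ⇒ symmetric product L₀, ord ≤ 2.
Derive L from L₀ (diff closure).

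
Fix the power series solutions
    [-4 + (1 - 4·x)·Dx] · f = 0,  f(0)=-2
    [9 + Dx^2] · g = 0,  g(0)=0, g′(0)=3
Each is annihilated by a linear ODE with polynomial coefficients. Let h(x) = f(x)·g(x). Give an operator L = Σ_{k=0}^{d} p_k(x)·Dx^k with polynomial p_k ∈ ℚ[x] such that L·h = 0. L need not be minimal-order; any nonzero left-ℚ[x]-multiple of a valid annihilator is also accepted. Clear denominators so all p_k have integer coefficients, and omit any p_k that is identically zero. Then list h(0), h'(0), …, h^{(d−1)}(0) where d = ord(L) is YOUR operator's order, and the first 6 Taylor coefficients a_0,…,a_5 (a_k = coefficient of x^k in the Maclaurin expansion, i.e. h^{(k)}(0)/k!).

f: a_k = -2, -8, -32, -128, -512, -2048, …
g: a_k = 0, 3, 0, -9/2, 0, 81/40, …
f·g: L₀ = L_f ⊗_s L_g, ord ≤ 1·2.
L = (-9 + 36·x) + 8·Dx + (-1 + 4·x)·Dx^2  (order 2).
h: a_k = 0, -6, -24, -87, -348, -27921/20, …
ICs: h(0) = 0, h′(0) = -6.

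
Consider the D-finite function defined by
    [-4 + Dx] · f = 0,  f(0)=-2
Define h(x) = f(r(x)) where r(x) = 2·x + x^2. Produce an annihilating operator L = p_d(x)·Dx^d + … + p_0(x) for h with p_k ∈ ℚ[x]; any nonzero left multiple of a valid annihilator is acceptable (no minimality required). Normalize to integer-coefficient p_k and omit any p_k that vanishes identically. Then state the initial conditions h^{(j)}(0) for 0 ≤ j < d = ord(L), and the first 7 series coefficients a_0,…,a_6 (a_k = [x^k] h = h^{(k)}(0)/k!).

f: a_k = -2, -8, -16, -64/3, -64/3, -256/15, -512/45, …
f∘r: x↦r, Dx↦Dx/r' in L_f ⇒ L₀.
L = (-8 - 8·x) + Dx  (order 1).
h: a_k = -2, -16, -72, -704/3, -1840/3, -6784/5, -118208/45, …
ICs: h(0) = -2.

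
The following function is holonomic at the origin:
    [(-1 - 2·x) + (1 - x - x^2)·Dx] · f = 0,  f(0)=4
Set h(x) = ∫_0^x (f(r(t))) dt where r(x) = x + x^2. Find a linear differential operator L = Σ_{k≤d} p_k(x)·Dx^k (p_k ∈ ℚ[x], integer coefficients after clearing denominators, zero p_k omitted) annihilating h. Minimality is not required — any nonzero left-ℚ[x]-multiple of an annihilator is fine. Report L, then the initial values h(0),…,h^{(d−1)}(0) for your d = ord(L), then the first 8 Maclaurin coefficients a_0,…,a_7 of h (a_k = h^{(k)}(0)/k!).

L = (1 + 4·x + 6·x^2 + 4·x^3)·Dx + (-1 + x + 2·x^2 + 2·x^3 + x^4)·Dx^2  (order 2).
h: a_k = 0, 4, 2, 4, 7, 64/5, 74/3, 344/7, …
ICs: h(0) = 0, h′(0) = 4.

f: a_k = 4, 4, 8, 12, 20, 32, 52, 84, …
h₀=f(r): pull back L_f along r ⇒ L₀.
Integrate: L := L₀·Dx.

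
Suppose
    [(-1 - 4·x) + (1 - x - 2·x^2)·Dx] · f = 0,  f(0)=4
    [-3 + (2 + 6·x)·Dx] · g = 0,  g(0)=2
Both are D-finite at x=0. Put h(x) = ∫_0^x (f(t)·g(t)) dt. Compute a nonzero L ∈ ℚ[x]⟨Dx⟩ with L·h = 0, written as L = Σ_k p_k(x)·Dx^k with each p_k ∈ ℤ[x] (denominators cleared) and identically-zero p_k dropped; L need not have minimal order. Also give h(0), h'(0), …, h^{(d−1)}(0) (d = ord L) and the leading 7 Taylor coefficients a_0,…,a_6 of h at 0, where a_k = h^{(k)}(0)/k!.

L = (5 + 11·x + 18·x^2)·Dx + (-2 - 4·x + 10·x^2 + 12·x^3)·Dx^2  (order 2).
h: a_k = 0, 8, 10, 9, 161/8, 1747/80, 3449/64, …
ICs: h(0) = 0, h′(0) = 8.

f: a_k = 4, 4, 12, 20, 44, 84, 172, …
g: a_k = 2, 3, -9/4, 27/8, -405/64, 1701/128, -15309/512, …
h₀=f·g: eliminate ⇒ L₀, order ≤ 1·1.
Integrate: L := L₀·Dx.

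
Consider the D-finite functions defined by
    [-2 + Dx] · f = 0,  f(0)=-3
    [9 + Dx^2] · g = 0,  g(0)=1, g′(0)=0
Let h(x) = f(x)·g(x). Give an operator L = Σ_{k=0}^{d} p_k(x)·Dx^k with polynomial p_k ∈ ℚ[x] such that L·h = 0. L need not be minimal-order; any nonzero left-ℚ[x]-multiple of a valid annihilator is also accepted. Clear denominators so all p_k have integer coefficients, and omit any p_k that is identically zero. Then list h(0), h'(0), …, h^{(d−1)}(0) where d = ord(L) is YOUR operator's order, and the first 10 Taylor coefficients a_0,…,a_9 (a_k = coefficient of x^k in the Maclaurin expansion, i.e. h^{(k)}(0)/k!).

f: a_k = -3, -6, -6, -4, -2, -4/5, -4/15, -8/105, -2/105, -4/945, …
g: a_k = 1, 0, -9/2, 0, 27/8, 0, -81/80, 0, 729/4480, 0, …
f·g: L₀ = L_f ⊗_s L_g, ord ≤ 1·2.
L = 13 - 4·Dx + Dx^2  (order 2).
h: a_k = -3, -6, 15/2, 23, 119/8, -61/20, -407/48, -3277/840, 239/13440, 43079/60480, …
ICs: h(0) = -3, h′(0) = -6.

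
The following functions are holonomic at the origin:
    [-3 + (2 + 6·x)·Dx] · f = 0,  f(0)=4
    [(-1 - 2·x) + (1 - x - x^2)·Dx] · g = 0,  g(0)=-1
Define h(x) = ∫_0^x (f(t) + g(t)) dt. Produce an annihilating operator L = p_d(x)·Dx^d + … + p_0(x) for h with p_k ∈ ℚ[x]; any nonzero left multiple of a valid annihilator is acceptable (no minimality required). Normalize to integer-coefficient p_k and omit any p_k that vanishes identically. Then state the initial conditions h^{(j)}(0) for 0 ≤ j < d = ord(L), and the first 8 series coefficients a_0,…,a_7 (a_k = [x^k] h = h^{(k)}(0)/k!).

f: a_k = 4, 6, -9/2, 27/4, -405/32, 1701/64, -15309/256, 72171/512, …
g: a_k = -1, -1, -2, -3, -5, -8, -13, -21, …
Weyl lclm of L_f,L_g ⇒ L₀ (ord ≤ 2).
h=∫₀ˣh₀: take L = L₀·Dx.
L = (33 + 117·x + 117·x^2 + 90·x^3)·Dx + (-25 - 102·x - 303·x^2 - 378·x^3 - 225·x^4)·Dx^2 + (-2 + 22·x + 90·x^2 - 38·x^3 - 198·x^4 - 90·x^5)·Dx^3  (order 3).
h: a_k = 0, 3, 5/2, -13/6, 15/16, -113/32, 1189/384, -18637/1792, …
ICs: h(0) = 0, h′(0) = 3, h′′(0) = 5.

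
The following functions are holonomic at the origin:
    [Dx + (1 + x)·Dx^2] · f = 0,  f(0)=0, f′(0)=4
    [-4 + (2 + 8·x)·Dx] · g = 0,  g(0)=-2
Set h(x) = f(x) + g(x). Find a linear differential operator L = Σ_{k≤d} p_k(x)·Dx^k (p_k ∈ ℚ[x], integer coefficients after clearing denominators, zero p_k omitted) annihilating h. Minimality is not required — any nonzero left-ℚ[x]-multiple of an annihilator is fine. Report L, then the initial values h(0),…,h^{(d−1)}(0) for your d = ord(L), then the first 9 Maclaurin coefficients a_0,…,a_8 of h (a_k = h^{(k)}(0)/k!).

L = (-8 + 4·x)·Dx + (-10 - 8·x + 20·x^2)·Dx^2 + (-1 - 3·x + 6·x^2 + 8·x^3)·Dx^3  (order 3).
h: a_k = -2, 0, 2, -20/3, 19, -276/5, 502/3, -3692/7, 3431/2, …
ICs: h(0) = -2, h′(0) = 0, h′′(0) = 4.

f: a_k = 0, 4, -2, 4/3, -1, 4/5, -2/3, 4/7, -1/2, …
g: a_k = -2, -4, 4, -8, 20, -56, 168, -528, 1716, …
f+g: L₀ = lclm(L_f,L_g), ord ≤ 2+1.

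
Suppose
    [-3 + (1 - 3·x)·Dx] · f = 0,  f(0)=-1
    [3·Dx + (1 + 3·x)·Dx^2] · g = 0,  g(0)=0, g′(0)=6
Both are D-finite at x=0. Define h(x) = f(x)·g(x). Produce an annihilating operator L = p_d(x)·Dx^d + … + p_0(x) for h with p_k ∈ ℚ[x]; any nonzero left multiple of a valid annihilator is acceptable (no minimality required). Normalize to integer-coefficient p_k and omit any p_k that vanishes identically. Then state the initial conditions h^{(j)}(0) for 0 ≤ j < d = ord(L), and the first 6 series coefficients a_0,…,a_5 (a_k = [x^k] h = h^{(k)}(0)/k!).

L = 9 + (3 + 27·x)·Dx + (-1 + 9·x^2)·Dx^2  (order 2).
h: a_k = 0, -6, -9, -45, -189/2, -3807/10, …
ICs: h(0) = 0, h′(0) = -6.

f: a_k = -1, -3, -9, -27, -81, -243, …
g: a_k = 0, 6, -9, 18, -81/2, 486/5, …
Sym-product of L_f,L_g gives L₀ (≤ ord 2).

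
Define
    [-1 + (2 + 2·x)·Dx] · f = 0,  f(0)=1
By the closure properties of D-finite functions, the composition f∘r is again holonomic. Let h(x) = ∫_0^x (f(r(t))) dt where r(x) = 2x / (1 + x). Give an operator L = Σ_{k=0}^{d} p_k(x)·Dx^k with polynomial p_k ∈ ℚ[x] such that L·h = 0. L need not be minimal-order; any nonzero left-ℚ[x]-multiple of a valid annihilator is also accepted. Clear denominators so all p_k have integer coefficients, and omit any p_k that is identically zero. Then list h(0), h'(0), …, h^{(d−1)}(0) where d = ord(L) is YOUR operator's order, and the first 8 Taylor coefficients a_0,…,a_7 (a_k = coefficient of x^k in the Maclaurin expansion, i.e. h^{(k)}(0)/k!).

L = -Dx + (1 + 4·x + 3·x^2)·Dx^2  (order 2).
h: a_k = 0, 1, 1/2, -1/2, 5/8, -37/40, 25/16, -327/112, …
ICs: h(0) = 0, h′(0) = 1.

f: a_k = 1, 1/2, -1/8, 1/16, -5/128, 7/256, -21/1024, 33/2048, …
Substitute x→r, Dx→(1/r')Dx; clear ⇒ L₀.
h=∫h₀ ⇒ L = L₀·Dx.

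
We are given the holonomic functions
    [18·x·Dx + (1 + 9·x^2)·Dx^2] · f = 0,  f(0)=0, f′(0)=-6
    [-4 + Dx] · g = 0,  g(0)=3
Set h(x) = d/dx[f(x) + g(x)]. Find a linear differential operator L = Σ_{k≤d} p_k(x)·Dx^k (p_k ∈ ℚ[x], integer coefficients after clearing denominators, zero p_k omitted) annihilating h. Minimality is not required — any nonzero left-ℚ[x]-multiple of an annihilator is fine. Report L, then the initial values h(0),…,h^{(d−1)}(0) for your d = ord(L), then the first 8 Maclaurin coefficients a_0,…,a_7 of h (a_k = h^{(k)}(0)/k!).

f: a_k = 0, -6, 0, 18, 0, -486/5, 0, 4374/7, …
g: a_k = 3, 12, 24, 32, 32, 128/5, 256/15, 1024/105, …
Weyl lclm of L_f,L_g ⇒ L₀ (ord ≤ 3).
Derive L from L₀ (diff closure).
L = (36 - 144·x - 972·x^2 - 1296·x^3) + (-17 + 99·x^2 - 648·x^4)·Dx + (2 + 9·x + 36·x^2 + 81·x^3 + 162·x^4)·Dx^2  (order 2).
h: a_k = 6, 48, 150, 128, -358, 512/5, 66634/15, 4096/105, …
ICs: h(0) = 6, h′(0) = 48.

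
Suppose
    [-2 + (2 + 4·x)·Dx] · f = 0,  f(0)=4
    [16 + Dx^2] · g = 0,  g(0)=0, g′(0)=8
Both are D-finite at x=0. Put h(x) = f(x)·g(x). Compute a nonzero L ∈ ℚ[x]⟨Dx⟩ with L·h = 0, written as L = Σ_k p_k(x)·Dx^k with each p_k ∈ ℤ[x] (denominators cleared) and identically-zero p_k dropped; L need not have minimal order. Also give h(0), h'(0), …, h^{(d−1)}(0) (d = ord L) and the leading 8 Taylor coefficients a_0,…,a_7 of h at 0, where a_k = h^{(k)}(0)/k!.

L = (19 + 64·x + 64·x^2) + (-2 - 4·x)·Dx + (1 + 4·x + 4·x^2)·Dx^2  (order 2).
h: a_k = 0, 32, 32, -304/3, -208/3, 1364/15, 268/5, -15374/315, …
ICs: h(0) = 0, h′(0) = 32.

f: a_k = 4, 4, -2, 2, -5/2, 7/2, -21/4, 33/4, …
g: a_k = 0, 8, 0, -64/3, 0, 256/15, 0, -2048/315, …
Product ⇒ symmetric product L₀, ord ≤ 2.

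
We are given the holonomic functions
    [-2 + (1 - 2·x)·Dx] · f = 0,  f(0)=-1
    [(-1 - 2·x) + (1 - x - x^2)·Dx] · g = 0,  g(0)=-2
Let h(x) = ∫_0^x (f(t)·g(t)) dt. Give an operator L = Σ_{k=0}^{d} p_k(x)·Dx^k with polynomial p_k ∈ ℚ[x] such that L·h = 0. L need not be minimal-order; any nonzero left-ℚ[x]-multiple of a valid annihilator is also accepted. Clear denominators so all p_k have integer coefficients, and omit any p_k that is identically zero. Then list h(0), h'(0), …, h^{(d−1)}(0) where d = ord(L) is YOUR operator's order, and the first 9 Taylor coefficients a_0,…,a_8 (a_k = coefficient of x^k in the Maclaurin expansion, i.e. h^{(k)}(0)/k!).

f: a_k = -1, -2, -4, -8, -16, -32, -64, -128, -256, …
g: a_k = -2, -2, -4, -6, -10, -16, -26, -42, -68, …
h₀=f·g: eliminate ⇒ L₀, order ≤ 1·1.
Integrate: L := L₀·Dx.
L = (-3 + 2·x + 6·x^2)·Dx + (1 - 3·x + x^2 + 2·x^3)·Dx^2  (order 2).
h: a_k = 0, 2, 3, 16/3, 19/2, 86/5, 94/3, 402/7, 423/4, …
ICs: h(0) = 0, h′(0) = 2.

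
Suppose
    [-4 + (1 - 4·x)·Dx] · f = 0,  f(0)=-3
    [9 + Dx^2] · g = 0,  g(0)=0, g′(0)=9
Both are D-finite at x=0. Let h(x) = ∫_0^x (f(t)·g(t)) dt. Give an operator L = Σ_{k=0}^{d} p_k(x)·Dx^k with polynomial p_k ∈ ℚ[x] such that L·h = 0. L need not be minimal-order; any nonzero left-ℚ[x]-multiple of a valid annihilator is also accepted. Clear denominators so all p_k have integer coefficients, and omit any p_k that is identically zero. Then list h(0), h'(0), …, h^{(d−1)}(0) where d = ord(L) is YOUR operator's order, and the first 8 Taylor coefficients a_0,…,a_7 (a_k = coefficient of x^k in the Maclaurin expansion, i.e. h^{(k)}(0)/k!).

f: a_k = -3, -12, -48, -192, -768, -3072, -12288, -49152, …
g: a_k = 0, 9, 0, -27/2, 0, 243/40, 0, -729/560, …
f·g: L₀ = L_f ⊗_s L_g, ord ≤ 1·2.
h=∫h₀ ⇒ L = L₀·Dx.
L = (-9 + 36·x)·Dx + 8·Dx^2 + (-1 + 4·x)·Dx^3  (order 3).
h: a_k = 0, 0, -27/2, -36, -783/8, -1566/5, -83763/80, -251289/70, …
ICs: h(0) = 0, h′(0) = 0, h′′(0) = -27.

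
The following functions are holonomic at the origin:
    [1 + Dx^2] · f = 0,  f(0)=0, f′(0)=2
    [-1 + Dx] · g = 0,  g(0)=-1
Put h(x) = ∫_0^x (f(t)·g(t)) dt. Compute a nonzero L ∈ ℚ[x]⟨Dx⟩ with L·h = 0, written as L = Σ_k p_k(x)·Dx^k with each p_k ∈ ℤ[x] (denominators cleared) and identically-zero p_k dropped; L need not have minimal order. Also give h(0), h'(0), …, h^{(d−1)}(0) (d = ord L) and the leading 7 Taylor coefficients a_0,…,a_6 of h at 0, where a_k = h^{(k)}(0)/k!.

L = 2·Dx - 2·Dx^2 + Dx^3  (order 3).
h: a_k = 0, 0, -1, -2/3, -1/6, 0, 1/90, …
ICs: h(0) = 0, h′(0) = 0, h′′(0) = -2.

f: a_k = 0, 2, 0, -1/3, 0, 1/60, 0, …
g: a_k = -1, -1, -1/2, -1/6, -1/24, -1/120, -1/720, …
L₀ := L_f ⊗_s L_g (sym. prod.), ord ≤ 2.
Integrate: L := L₀·Dx.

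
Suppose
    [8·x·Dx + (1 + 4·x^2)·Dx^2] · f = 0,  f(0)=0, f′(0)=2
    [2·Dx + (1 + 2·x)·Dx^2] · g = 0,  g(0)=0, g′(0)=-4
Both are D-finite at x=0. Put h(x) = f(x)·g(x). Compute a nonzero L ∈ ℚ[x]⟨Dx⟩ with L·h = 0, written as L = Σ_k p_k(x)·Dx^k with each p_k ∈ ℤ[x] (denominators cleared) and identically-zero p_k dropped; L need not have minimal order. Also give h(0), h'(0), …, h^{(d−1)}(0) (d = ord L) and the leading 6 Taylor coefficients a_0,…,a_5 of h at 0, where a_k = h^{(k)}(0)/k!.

f: a_k = 0, 2, 0, -8/3, 0, 32/5, …
g: a_k = 0, -4, 4, -16/3, 8, -64/5, …
f·g: L₀ = L_f ⊗_s L_g, ord ≤ 2·2.
L = (192 + 704·x + 2560·x^2 + 9984·x^3 + 15360·x^4 + 13312·x^5 + 4096·x^7)·Dx + (72 + 992·x + 4928·x^2 + 15488·x^3 + 34816·x^4 + 47616·x^5 + 35840·x^6 + 6144·x^7 + 14336·x^8)·Dx^2 + (24 + 256·x + 1536·x^2 + 4992·x^3 + 11520·x^4 + 19968·x^5 + 24576·x^6 + 18432·x^7 + 6144·x^8 + 8192·x^9)·Dx^3 + (5 + 36·x + 148·x^2 + 448·x^3 + 1056·x^4 + 1920·x^5 + 2688·x^6 + 3072·x^7 + 2304·x^8 + 1024·x^9 + 1024·x^10)·Dx^4  (order 4).
h: a_k = 0, 0, -8, 8, 0, 16/3, …
ICs: h(0) = 0, h′(0) = 0, h′′(0) = -16, h′′′(0) = 48.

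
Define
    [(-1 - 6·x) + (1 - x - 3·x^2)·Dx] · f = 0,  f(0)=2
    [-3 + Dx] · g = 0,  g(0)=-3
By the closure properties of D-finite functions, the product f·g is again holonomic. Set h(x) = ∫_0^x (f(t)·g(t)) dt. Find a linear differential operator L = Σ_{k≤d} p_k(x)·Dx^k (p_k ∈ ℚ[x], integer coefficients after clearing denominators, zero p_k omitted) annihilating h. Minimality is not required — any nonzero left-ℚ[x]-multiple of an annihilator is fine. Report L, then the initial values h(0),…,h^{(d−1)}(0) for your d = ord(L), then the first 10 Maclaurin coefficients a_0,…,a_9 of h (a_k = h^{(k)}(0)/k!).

L = (4 + 3·x - 9·x^2)·Dx + (-1 + x + 3·x^2)·Dx^2  (order 2).
h: a_k = 0, -6, -12, -23, -42, -1581/20, -1519/10, -84129/280, -169401/280, -8325841/6720, …
ICs: h(0) = 0, h′(0) = -6.

f: a_k = 2, 2, 8, 14, 38, 80, 194, 434, 1016, 2318, …
g: a_k = -3, -9, -27/2, -27/2, -81/8, -243/40, -243/80, -729/560, -2187/4480, -729/4480, …
Product ⇒ symmetric product L₀, ord ≤ 1.
h=∫h₀ ⇒ L = L₀·Dx.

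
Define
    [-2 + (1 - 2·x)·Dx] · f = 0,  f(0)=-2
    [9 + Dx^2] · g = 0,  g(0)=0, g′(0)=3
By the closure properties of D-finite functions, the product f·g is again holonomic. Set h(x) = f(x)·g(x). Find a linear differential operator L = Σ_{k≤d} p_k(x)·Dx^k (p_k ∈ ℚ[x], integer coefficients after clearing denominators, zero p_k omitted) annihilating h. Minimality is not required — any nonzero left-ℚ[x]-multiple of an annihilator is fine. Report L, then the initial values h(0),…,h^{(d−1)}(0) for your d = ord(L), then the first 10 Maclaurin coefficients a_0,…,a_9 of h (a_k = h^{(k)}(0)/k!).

f: a_k = -2, -4, -8, -16, -32, -64, -128, -256, -512, -1024, …
g: a_k = 0, 3, 0, -9/2, 0, 81/40, 0, -243/560, 0, 243/4480, …
f·g: L₀ = L_f ⊗_s L_g, ord ≤ 1·2.
L = (-9 + 18·x) + 4·Dx + (-1 + 2·x)·Dx^2  (order 2).
h: a_k = 0, -6, -12, -15, -30, -1281/20, -1281/10, -71493/280, -71493/140, -2288019/2240, …
ICs: h(0) = 0, h′(0) = -6.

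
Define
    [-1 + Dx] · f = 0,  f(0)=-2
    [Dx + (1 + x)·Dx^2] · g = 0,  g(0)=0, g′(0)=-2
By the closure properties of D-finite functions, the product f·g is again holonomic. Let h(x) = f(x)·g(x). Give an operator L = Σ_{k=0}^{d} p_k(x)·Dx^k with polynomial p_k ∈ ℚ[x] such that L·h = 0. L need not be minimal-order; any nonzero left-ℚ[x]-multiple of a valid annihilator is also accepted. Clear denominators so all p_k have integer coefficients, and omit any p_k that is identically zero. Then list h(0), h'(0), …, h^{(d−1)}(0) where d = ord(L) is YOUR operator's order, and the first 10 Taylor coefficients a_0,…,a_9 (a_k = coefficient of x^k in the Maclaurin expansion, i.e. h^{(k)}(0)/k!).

f: a_k = -2, -2, -1, -1/3, -1/12, -1/60, -1/360, -1/2520, -1/20160, -1/181440, …
g: a_k = 0, -2, 1, -2/3, 1/2, -2/5, 1/3, -2/7, 1/4, -2/9, …
Product ⇒ symmetric product L₀, ord ≤ 2.
L = x + (-1 - 2·x)·Dx + (1 + x)·Dx^2  (order 2).
h: a_k = 0, 4, 2, 4/3, 0, 3/10, -7/36, 23/126, -29/180, 629/4320, …
ICs: h(0) = 0, h′(0) = 4.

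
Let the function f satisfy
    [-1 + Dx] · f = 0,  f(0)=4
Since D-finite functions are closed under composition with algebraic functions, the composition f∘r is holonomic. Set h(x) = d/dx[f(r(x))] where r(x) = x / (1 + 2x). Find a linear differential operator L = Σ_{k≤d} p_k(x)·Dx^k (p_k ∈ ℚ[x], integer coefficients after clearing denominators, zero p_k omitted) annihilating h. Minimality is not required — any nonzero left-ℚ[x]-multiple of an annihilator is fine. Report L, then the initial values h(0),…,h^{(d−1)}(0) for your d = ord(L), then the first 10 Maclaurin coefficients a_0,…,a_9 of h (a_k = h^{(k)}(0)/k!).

L = (-3 - 8·x) + (-1 - 4·x - 4·x^2)·Dx  (order 1).
h: a_k = 4, -12, 26, -142/3, 147/2, -2699/30, 9157/180, 68731/420, -8443151/10080, 236126701/90720, …
ICs: h(0) = 4.

f: a_k = 4, 4, 2, 2/3, 1/6, 1/30, 1/180, 1/1260, 1/10080, 1/90720, …
f∘r: x↦r, Dx↦Dx/r' in L_f ⇒ L₀.
Differentiate: ansatz ord ≤ ord L₀ ⇒ L.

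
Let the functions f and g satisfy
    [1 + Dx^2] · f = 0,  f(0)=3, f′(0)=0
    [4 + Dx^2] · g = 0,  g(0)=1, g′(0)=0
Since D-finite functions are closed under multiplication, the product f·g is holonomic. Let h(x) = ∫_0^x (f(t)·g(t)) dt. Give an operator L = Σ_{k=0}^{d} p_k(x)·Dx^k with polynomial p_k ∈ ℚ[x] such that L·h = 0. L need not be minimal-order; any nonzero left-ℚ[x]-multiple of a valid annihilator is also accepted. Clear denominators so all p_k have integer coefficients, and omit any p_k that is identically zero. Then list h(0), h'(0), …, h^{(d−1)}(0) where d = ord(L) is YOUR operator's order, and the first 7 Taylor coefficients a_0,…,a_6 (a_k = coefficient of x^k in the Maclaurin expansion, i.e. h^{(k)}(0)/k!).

L = 9·Dx + 10·Dx^3 + Dx^5  (order 5).
h: a_k = 0, 3, 0, -5/2, 0, 41/40, 0, …
ICs: h(0) = 0, h′(0) = 3, h′′(0) = 0, h′′′(0) = -15, h′′′′(0) = 0.

f: a_k = 3, 0, -3/2, 0, 1/8, 0, -1/240, …
g: a_k = 1, 0, -2, 0, 2/3, 0, -4/45, …
f·g: L₀ = L_f ⊗_s L_g, ord ≤ 2·2.
∫: right-multiply L₀ by Dx.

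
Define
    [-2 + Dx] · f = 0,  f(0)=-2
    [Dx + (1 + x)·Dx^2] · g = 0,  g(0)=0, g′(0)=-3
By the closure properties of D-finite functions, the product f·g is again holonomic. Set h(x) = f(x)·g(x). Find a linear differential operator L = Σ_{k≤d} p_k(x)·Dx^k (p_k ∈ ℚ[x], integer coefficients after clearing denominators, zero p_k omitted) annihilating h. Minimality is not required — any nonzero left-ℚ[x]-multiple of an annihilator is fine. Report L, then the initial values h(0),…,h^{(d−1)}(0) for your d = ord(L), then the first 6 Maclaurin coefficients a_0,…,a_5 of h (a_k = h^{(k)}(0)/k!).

f: a_k = -2, -4, -4, -8/3, -4/3, -8/15, …
g: a_k = 0, -3, 3/2, -1, 3/4, -3/5, …
L₀ := L_f ⊗_s L_g (sym. prod.), ord ≤ 2.
L = (2 + 4·x) + (-3 - 4·x)·Dx + (1 + x)·Dx^2  (order 2).
h: a_k = 0, 6, 9, 8, 9/2, 11/5, …
ICs: h(0) = 0, h′(0) = 6.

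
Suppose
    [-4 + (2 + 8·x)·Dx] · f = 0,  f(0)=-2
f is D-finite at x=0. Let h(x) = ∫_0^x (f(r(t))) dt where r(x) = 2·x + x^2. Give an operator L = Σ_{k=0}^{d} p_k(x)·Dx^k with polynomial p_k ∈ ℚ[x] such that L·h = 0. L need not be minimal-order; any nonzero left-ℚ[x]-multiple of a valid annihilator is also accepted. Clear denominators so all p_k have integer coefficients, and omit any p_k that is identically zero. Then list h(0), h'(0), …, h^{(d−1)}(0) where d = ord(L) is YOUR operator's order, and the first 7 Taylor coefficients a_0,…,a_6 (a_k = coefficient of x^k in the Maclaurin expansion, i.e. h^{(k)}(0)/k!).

L = (-4 - 4·x)·Dx + (1 + 8·x + 4·x^2)·Dx^2  (order 2).
h: a_k = 0, -2, -4, 4, -12, 228/5, -200, …
ICs: h(0) = 0, h′(0) = -2.

f: a_k = -2, -4, 4, -8, 20, -56, 168, …
L₀ from L_f via x↦r, Dx↦r'^{-1}Dx.
h=∫₀ˣh₀: take L = L₀·Dx.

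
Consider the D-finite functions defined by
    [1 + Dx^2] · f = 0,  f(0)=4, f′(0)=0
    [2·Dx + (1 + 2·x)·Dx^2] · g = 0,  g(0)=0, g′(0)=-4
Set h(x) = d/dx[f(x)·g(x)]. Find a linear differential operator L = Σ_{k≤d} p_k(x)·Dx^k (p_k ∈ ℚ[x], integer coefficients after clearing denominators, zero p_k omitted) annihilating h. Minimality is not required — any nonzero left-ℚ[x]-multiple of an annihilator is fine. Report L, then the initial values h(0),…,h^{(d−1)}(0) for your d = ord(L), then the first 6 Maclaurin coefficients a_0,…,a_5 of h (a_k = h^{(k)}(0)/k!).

L = (-52 - 31·x - 87·x^2 - 96·x^3 - 8·x^4 + 48·x^5 + 16·x^6) + (-33 - 98·x - 80·x^2 + 80·x^4 + 32·x^5)·Dx + (-55 - 46·x - 110·x^2 - 96·x^3 + 32·x^4 + 96·x^5 + 32·x^6)·Dx^2 + (-33 - 98·x - 80·x^2 + 80·x^4 + 32·x^5)·Dx^3 + (-3 - 15·x - 23·x^2 + 40·x^4 + 48·x^5 + 16·x^6)·Dx^4  (order 4).
h: a_k = -16, 32, -40, 96, -206, 420, …
ICs: h(0) = -16, h′(0) = 32, h′′(0) = -80, h′′′(0) = 576.

f: a_k = 4, 0, -2, 0, 1/6, 0, …
g: a_k = 0, -4, 4, -16/3, 8, -64/5, …
f·g: L₀ = L_f ⊗_s L_g, ord ≤ 2·2.
h=h₀': d/dx-closure on L₀ ⇒ L.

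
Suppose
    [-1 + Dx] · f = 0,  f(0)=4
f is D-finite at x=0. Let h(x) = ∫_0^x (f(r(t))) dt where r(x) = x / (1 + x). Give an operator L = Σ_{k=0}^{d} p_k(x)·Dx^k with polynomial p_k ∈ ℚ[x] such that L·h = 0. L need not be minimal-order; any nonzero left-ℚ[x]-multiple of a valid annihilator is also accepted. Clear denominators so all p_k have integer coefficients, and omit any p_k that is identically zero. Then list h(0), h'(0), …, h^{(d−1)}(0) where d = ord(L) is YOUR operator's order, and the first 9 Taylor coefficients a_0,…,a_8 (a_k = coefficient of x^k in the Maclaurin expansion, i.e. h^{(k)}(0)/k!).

f: a_k = 4, 4, 2, 2/3, 1/6, 1/30, 1/180, 1/1260, 1/10080, …
f∘r: x↦r, Dx↦Dx/r' in L_f ⇒ L₀.
h=∫₀ˣh₀: take L = L₀·Dx.
L = -Dx + (1 + 2·x + x^2)·Dx^2  (order 2).
h: a_k = 0, 4, 2, -2/3, 1/6, 1/30, -19/180, 151/1260, -1091/10080, …
ICs: h(0) = 0, h′(0) = 4.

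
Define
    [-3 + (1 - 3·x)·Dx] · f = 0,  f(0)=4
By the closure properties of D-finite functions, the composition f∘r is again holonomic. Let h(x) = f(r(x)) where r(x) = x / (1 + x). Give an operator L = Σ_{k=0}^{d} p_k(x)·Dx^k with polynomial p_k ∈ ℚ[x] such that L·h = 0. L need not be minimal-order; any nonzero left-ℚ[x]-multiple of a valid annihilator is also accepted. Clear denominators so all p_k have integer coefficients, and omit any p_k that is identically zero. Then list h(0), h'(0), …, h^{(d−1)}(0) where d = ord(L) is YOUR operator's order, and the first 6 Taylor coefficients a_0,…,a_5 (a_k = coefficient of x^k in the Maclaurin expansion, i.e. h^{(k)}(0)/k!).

f: a_k = 4, 12, 36, 108, 324, 972, …
Substitute x→r, Dx→(1/r')Dx; clear ⇒ L₀.
L = 3 + (-1 + x + 2·x^2)·Dx  (order 1).
h: a_k = 4, 12, 24, 48, 96, 192, …
ICs: h(0) = 4.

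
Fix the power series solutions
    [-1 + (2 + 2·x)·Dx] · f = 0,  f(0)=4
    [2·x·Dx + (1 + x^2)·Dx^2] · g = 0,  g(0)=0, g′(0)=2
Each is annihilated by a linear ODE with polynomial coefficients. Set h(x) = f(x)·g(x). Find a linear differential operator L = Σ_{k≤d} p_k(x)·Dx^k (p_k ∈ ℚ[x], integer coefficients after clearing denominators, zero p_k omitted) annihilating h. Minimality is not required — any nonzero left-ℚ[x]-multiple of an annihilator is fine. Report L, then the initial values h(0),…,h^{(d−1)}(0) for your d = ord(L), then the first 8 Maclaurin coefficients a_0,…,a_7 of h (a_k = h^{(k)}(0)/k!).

f: a_k = 4, 2, -1/2, 1/4, -5/32, 7/64, -21/256, 33/512, …
g: a_k = 0, 2, 0, -2/3, 0, 2/5, 0, -2/7, …
h₀=f·g: eliminate ⇒ L₀, order ≤ 1·2.
L = (3 - 4·x - x^2) + (-4 + 4·x + 12·x^2 + 4·x^3)·Dx + (4 + 8·x + 8·x^2 + 8·x^3 + 4·x^4)·Dx^2  (order 2).
h: a_k = 0, 8, 4, -11/3, -5/6, 389/240, 409/480, -18853/13440, …
ICs: h(0) = 0, h′(0) = 8.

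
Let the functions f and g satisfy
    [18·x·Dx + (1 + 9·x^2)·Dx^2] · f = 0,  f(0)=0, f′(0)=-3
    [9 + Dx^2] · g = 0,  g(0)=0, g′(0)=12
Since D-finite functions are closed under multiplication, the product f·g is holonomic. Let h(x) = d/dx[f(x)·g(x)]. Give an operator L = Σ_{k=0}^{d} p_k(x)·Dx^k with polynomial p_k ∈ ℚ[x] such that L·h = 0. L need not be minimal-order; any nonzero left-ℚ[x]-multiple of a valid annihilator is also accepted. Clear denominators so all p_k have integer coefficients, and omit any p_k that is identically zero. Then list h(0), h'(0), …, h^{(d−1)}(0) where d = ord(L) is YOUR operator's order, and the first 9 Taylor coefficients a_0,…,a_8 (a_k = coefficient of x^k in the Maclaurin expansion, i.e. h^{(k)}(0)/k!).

f: a_k = 0, -3, 0, 9, 0, -243/5, 0, 2187/7, 0, …
g: a_k = 0, 12, 0, -18, 0, 81/10, 0, -243/140, 0, …
h₀=f·g: eliminate ⇒ L₀, order ≤ 2·2.
Derive L from L₀ (diff closure).
L = (8910 + 214326·x^2 + 3024621·x^4 + 5668704·x^6 + 6377292·x^8 + 9565938·x^10 + 43046721·x^12) + (5508·x + 207036·x^3 + 1837080·x^5 + 4723920·x^7 + 10628820·x^9 + 19131876·x^11)·Dx + (1080 + 27540·x^2 + 389286·x^4 + 971028·x^6 + 1889568·x^8 + 4251528·x^10 + 9565938·x^12)·Dx^2 + (612·x + 23004·x^3 + 204120·x^5 + 524880·x^7 + 1180980·x^9 + 2125764·x^11)·Dx^3 + (10 + 414·x^2 + 5913·x^4 + 37908·x^6 + 131220·x^8 + 354294·x^10 + 531441·x^12)·Dx^4  (order 4).
h: a_k = 0, -72, 0, 648, 0, -4617, 0, 188082/5, 0, …
ICs: h(0) = 0, h′(0) = -72, h′′(0) = 0, h′′′(0) = 3888.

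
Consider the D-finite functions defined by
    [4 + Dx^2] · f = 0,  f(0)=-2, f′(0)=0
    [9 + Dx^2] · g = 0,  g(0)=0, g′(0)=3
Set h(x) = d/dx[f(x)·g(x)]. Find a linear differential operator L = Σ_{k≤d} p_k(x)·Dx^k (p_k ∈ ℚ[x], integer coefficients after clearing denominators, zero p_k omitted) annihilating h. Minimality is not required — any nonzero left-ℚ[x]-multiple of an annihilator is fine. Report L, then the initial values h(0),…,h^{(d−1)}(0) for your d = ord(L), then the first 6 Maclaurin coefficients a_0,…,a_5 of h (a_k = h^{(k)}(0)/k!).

L = 25 + 26·Dx^2 + Dx^4  (order 4).
h: a_k = -6, 0, 63, 0, -521/4, 0, …
ICs: h(0) = -6, h′(0) = 0, h′′(0) = 126, h′′′(0) = 0.

f: a_k = -2, 0, 4, 0, -4/3, 0, …
g: a_k = 0, 3, 0, -9/2, 0, 81/40, …
Sym-product of L_f,L_g gives L₀ (≤ ord 4).
Derive L from L₀ (diff closure).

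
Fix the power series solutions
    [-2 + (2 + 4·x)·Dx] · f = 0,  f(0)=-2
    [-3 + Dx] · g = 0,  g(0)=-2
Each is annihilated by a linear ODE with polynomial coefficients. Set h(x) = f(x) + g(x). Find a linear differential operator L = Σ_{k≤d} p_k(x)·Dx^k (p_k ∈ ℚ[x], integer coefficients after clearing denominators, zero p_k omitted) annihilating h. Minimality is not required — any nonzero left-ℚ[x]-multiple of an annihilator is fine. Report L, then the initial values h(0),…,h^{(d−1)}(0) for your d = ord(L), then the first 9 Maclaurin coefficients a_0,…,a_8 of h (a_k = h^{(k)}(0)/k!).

L = (6 + 9·x) + (-5 - 18·x - 18·x^2)·Dx + (1 + 5·x + 6·x^2)·Dx^2  (order 2).
h: a_k = -4, -8, -8, -10, -11/2, -29/5, 3/5, -699/140, 7143/1120, …
ICs: h(0) = -4, h′(0) = -8.

f: a_k = -2, -2, 1, -1, 5/4, -7/4, 21/8, -33/8, 429/64, …
g: a_k = -2, -6, -9, -9, -27/4, -81/20, -81/40, -243/280, -729/2240, …
Sum ⇒ L₀ = lclm(L_f,L_g) in ℚ(x)⟨Dx⟩.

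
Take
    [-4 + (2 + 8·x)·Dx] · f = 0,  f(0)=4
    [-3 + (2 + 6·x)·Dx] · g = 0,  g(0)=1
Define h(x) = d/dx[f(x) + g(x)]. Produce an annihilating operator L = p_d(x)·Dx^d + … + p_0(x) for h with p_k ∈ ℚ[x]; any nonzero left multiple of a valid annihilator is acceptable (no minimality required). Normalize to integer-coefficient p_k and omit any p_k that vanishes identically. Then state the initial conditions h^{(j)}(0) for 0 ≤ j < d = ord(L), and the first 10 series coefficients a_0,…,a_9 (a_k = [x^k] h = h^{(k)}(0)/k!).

f: a_k = 4, 8, -8, 16, -40, 112, -336, 1056, -3432, 11440, …
g: a_k = 1, 3/2, -9/8, 27/16, -405/128, 1701/256, -15309/1024, 72171/2048, -2814669/32768, 14073345/65536, …
Sum ⇒ L₀ = lclm(L_f,L_g) in ℚ(x)⟨Dx⟩.
h=h₀': d/dx-closure on L₀ ⇒ L.
L = -18 + (-21 - 72·x)·Dx + (-2 - 14·x - 24·x^2)·Dx^2  (order 2).
h: a_k = 19/2, -73/4, 849/16, -5525/32, 151865/256, -1078119/512, 15644013/2048, -115274445/4096, 6874246665/65536, -51699505715/131072, …
ICs: h(0) = 19/2, h′(0) = -73/4.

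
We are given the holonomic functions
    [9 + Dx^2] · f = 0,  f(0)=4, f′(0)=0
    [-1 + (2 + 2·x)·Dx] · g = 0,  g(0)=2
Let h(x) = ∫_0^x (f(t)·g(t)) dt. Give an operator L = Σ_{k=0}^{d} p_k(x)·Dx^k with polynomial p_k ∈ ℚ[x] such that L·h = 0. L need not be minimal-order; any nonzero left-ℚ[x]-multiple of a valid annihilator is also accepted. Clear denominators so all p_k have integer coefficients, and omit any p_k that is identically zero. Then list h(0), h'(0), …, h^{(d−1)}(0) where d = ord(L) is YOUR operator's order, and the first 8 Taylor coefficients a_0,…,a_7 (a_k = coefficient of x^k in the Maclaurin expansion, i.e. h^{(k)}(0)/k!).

L = (39 + 72·x + 36·x^2)·Dx + (-4 - 4·x)·Dx^2 + (4 + 8·x + 4·x^2)·Dx^3  (order 3).
h: a_k = 0, 8, 2, -37/3, -35/8, 499/80, 367/192, -6549/4480, …
ICs: h(0) = 0, h′(0) = 8, h′′(0) = 4.

f: a_k = 4, 0, -18, 0, 27/2, 0, -81/20, 0, …
g: a_k = 2, 1, -1/4, 1/8, -5/64, 7/128, -21/512, 33/1024, …
L₀ := L_f ⊗_s L_g (sym. prod.), ord ≤ 2.
∫: right-multiply L₀ by Dx.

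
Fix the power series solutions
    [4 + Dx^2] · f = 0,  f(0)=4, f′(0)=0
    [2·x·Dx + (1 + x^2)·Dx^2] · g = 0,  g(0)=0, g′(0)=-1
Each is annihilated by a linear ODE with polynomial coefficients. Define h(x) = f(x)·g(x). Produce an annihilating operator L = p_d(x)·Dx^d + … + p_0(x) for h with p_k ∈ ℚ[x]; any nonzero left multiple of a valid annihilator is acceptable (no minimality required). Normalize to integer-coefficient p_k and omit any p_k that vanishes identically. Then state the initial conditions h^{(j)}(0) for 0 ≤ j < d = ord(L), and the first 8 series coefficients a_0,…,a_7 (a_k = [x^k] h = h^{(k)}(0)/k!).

L = (160 + 464·x^2 + 464·x^4 + 256·x^6 + 64·x^8) + (96·x + 224·x^3 + 192·x^5 + 64·x^7)·Dx + (60 + 188·x^2 + 216·x^4 + 128·x^6 + 32·x^8)·Dx^2 + (24·x + 56·x^3 + 48·x^5 + 16·x^7)·Dx^3 + (5 + 18·x^2 + 25·x^4 + 16·x^6 + 4·x^8)·Dx^4  (order 4).
h: a_k = 0, -4, 0, 28/3, 0, -92/15, 0, 1076/315, …
ICs: h(0) = 0, h′(0) = -4, h′′(0) = 0, h′′′(0) = 56.

f: a_k = 4, 0, -8, 0, 8/3, 0, -16/45, 0, …
g: a_k = 0, -1, 0, 1/3, 0, -1/5, 0, 1/7, …
Sym-product of L_f,L_g gives L₀ (≤ ord 4).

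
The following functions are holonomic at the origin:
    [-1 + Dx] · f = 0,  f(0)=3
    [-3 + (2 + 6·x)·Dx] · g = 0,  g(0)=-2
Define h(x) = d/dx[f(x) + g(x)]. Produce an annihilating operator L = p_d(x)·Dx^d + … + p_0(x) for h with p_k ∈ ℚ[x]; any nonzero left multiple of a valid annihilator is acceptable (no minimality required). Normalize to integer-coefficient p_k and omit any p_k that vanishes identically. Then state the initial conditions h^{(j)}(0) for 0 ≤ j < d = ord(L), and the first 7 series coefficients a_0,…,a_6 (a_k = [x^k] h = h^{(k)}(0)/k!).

f: a_k = 3, 3, 3/2, 1/2, 1/8, 1/40, 1/240, …
g: a_k = -2, -3, 9/4, -27/8, 405/64, -1701/128, 15309/512, …
Sum ⇒ L₀ = lclm(L_f,L_g) in ℚ(x)⟨Dx⟩.
h₀' ⇒ L via d/dx closure of L₀.
L = (-33 - 18·x) + (23 - 24·x - 36·x^2)·Dx + (10 + 42·x + 36·x^2)·Dx^2  (order 2).
h: a_k = 0, 15/2, -69/8, 413/16, -8489/128, 229667/1280, -7577891/15360, …
ICs: h(0) = 0, h′(0) = 15/2.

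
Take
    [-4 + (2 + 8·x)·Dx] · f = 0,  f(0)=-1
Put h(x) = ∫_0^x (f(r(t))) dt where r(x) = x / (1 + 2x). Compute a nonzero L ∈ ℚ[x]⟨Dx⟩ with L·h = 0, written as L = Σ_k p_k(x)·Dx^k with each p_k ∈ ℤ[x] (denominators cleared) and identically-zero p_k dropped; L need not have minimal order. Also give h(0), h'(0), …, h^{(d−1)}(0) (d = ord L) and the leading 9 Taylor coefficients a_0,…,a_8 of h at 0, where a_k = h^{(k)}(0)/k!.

L = -2·Dx + (1 + 8·x + 12·x^2)·Dx^2  (order 2).
h: a_k = 0, -1, -1, 2, -5, 74/5, -50, 1308/7, -753, …
ICs: h(0) = 0, h′(0) = -1.

f: a_k = -1, -2, 2, -4, 10, -28, 84, -264, 858, …
Substitute x→r, Dx→(1/r')Dx; clear ⇒ L₀.
Integrate: L := L₀·Dx.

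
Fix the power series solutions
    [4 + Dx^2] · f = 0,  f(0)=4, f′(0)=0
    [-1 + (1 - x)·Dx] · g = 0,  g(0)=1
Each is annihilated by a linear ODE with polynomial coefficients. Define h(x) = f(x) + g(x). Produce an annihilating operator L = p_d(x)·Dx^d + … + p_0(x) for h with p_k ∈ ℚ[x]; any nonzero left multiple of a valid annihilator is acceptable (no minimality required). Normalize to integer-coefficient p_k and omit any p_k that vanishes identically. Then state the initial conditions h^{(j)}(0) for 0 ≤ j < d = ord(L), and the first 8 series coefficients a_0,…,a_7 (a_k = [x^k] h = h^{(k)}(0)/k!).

L = (-20 + 16·x - 8·x^2) + (12 - 28·x + 24·x^2 - 8·x^3)·Dx + (-5 + 4·x - 2·x^2)·Dx^2 + (3 - 7·x + 6·x^2 - 2·x^3)·Dx^3  (order 3).
h: a_k = 5, 1, -7, 1, 11/3, 1, 29/45, 1, …
ICs: h(0) = 5, h′(0) = 1, h′′(0) = -14.

f: a_k = 4, 0, -8, 0, 8/3, 0, -16/45, 0, …
g: a_k = 1, 1, 1, 1, 1, 1, 1, 1, …
h₀=f+g: left-lcm gives L₀, ord ≤ 3.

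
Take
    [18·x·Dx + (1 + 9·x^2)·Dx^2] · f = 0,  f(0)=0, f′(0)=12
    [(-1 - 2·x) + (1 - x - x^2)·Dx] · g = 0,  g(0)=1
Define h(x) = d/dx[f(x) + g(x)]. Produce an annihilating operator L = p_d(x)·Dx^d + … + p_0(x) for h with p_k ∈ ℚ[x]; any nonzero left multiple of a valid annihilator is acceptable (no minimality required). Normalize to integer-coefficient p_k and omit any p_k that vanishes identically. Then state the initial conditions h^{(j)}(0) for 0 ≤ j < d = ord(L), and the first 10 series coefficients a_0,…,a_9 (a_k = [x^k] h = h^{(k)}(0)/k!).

f: a_k = 0, 12, 0, -36, 0, 972/5, 0, -8748/7, 0, 8748, …
g: a_k = 1, 1, 2, 3, 5, 8, 13, 21, 34, 55, …
Weyl lclm of L_f,L_g ⇒ L₀ (ord ≤ 3).
h=h₀': d/dx-closure on L₀ ⇒ L.
L = (36 - 144·x - 1440·x^2 - 2376·x^3 - 3186·x^4 - 486·x^6) + (-18 - 24·x + 108·x^2 - 444·x^3 - 2313·x^4 - 2178·x^5 - 243·x^6 - 486·x^7)·Dx + (2 + 10·x + 34·x^2 + 48·x^3 + 123·x^4 - 387·x^5 - 198·x^6 - 81·x^7 - 81·x^8)·Dx^2  (order 2).
h: a_k = 13, 4, -99, 20, 1012, 78, -8601, 272, 79227, 890, …
ICs: h(0) = 13, h′(0) = 4.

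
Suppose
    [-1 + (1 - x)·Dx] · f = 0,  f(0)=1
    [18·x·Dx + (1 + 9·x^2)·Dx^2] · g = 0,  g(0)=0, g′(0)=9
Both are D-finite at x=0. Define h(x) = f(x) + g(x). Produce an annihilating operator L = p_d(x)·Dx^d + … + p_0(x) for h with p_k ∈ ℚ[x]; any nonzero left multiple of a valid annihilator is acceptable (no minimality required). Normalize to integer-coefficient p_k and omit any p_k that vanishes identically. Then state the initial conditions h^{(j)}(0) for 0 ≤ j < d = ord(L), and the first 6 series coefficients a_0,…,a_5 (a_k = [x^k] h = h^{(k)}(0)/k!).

L = (-18 + 72·x + 486·x^2)·Dx + (12 - 18·x - 180·x^2 + 486·x^3)·Dx^2 + (-1 - 8·x - 72·x^3 + 81·x^4)·Dx^3  (order 3).
h: a_k = 1, 10, 1, -26, 1, 734/5, …
ICs: h(0) = 1, h′(0) = 10, h′′(0) = 2.

f: a_k = 1, 1, 1, 1, 1, 1, …
g: a_k = 0, 9, 0, -27, 0, 729/5, …
f+g: L₀ = lclm(L_f,L_g), ord ≤ 1+2.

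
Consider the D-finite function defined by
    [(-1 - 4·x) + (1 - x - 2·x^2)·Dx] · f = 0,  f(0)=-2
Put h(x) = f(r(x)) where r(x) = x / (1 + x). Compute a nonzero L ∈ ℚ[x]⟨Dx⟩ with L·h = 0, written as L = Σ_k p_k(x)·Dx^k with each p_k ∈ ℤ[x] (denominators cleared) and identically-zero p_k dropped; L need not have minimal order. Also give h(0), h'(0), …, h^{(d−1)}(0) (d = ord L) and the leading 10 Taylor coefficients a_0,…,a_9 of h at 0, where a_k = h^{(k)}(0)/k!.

L = (1 + 5·x) + (-1 - 2·x + x^2 + 2·x^3)·Dx  (order 1).
h: a_k = -2, -2, -4, 0, -8, 8, -24, 40, -88, 168, …
ICs: h(0) = -2.

f: a_k = -2, -2, -6, -10, -22, -42, -86, -170, -342, -682, …
h₀=f(r): pull back L_f along r ⇒ L₀.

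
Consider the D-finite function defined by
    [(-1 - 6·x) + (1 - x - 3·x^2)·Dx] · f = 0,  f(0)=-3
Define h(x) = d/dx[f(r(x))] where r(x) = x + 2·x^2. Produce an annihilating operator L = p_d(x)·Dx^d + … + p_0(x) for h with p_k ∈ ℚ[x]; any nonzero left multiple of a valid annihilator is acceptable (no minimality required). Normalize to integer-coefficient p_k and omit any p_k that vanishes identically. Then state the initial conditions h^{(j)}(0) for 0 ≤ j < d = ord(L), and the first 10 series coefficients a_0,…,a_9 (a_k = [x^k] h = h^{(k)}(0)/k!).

L = (12 + 102·x + 366·x^2 + 1008·x^3 + 2808·x^4 + 4320·x^5 + 2880·x^6) + (-1 - 9·x - 21·x^2 + 50·x^3 + 360·x^4 + 792·x^5 + 1008·x^6 + 576·x^7)·Dx  (order 1).
h: a_k = -3, -36, -207, -924, -4140, -18162, -75369, -308880, -1248345, -4972830, …
ICs: h(0) = -3.

f: a_k = -3, -3, -12, -21, -57, -120, -291, -651, -1524, -3477, …
Change of var in L_f (x↦r) gives L₀.
h=h₀': d/dx-closure on L₀ ⇒ L.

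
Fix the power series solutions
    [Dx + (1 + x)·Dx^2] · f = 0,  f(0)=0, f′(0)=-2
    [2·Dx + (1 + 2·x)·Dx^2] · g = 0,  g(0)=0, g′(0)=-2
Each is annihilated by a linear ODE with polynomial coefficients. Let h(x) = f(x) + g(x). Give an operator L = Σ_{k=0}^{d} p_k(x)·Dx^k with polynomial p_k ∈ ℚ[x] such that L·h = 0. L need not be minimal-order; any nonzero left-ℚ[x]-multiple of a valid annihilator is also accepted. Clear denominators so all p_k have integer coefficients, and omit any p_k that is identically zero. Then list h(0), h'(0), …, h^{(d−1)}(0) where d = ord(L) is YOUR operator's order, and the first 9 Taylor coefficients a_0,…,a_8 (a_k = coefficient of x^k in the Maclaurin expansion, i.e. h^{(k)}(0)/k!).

f: a_k = 0, -2, 1, -2/3, 1/2, -2/5, 1/3, -2/7, 1/4, …
g: a_k = 0, -2, 2, -8/3, 4, -32/5, 32/3, -128/7, 32, …
f+g: L₀ = lclm(L_f,L_g), ord ≤ 2+2.
L = 4·Dx + (6 + 8·x)·Dx^2 + (1 + 3·x + 2·x^2)·Dx^3  (order 3).
h: a_k = 0, -4, 3, -10/3, 9/2, -34/5, 11, -130/7, 129/4, …
ICs: h(0) = 0, h′(0) = -4, h′′(0) = 6.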